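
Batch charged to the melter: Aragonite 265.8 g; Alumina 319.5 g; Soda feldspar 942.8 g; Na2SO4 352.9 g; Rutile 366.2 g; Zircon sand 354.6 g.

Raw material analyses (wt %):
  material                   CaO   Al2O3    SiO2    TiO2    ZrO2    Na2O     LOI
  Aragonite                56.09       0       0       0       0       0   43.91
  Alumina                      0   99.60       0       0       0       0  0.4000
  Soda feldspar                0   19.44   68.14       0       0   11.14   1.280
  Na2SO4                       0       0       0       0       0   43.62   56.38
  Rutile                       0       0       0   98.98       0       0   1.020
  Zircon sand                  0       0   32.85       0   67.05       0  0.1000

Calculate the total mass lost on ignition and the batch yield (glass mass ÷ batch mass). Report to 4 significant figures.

LOI loss = 333.1 g; glass = 2269 g; yield = 87.20%

Every computation holds exact precision from start to finish; mid-chain values are displayed with 4-significant-digit rounding at each printed step; every reported figure receives exactly one rounding. All derived quantities (the six compositions, net glass mass, ignition loss, the totals, yield) are carried at exact precision from the weighed amounts on 2269 g of glass, as they appear in the question or the answer.
Per-material ignition loss:
  Aragonite: 265.8 × 0.4391 = 116.7 g
  Alumina: 319.5 × 0.004000 = 1.278 g
  Soda feldspar: 942.8 × 0.01280 = 12.07 g
  Na2SO4: 352.9 × 0.5638 = 199.0 g
  Rutile: 366.2 × 0.01020 = 3.735 g
  Zircon sand: 354.6 × 0.001000 = 0.3546 g
Total LOI = 333.1 g
Glass = batch − LOI = 2602 − 333.1 = 2269 g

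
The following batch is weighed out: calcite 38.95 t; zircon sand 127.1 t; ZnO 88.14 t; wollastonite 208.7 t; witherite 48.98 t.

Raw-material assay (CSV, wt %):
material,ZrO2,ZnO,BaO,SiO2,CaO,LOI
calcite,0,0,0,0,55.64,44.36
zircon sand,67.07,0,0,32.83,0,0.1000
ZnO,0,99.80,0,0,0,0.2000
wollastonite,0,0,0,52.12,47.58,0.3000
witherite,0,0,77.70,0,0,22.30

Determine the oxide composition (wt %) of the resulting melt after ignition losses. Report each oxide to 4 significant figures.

Every computation maintains full precision through every step — in-progress results are shown rounded to 4 significant figures. Each reported result is rounded just once; all derived quantities (the totals, the five compositions, LOI, the yield, net glass mass) are carried from the batch weights on 482.7 t of glass at full precision, as they appear in question or answer.
Oxide-by-oxide delivered mass:
  ZrO2: 127.1·0.6707 = 85.25 t
  ZnO: 88.14·0.9980 = 87.96 t
  BaO: 48.98·0.7770 = 38.06 t
  SiO2: 127.1·0.3283 + 208.7·0.5212 = 150.5 t
  CaO: 38.95·0.5564 + 208.7·0.4758 = 121.0 t
LOI: 38.95·0.4436 + 127.1·0.001000 + 88.14·0.002000 + 208.7·0.003000 + 48.98·0.2230 = 29.13 t
Net of LOI, the glass mass = 511.9 − 29.13 = 482.7 t (equal to the oxide-mass sum)
percent by weight: oxide/glass ×100

Glass mass = 482.7 t (batch 511.9 − LOI 29.13).
Composition: ZrO2 17.66%, ZnO 18.22%, BaO 7.884%, SiO2 31.18%, CaO 25.06%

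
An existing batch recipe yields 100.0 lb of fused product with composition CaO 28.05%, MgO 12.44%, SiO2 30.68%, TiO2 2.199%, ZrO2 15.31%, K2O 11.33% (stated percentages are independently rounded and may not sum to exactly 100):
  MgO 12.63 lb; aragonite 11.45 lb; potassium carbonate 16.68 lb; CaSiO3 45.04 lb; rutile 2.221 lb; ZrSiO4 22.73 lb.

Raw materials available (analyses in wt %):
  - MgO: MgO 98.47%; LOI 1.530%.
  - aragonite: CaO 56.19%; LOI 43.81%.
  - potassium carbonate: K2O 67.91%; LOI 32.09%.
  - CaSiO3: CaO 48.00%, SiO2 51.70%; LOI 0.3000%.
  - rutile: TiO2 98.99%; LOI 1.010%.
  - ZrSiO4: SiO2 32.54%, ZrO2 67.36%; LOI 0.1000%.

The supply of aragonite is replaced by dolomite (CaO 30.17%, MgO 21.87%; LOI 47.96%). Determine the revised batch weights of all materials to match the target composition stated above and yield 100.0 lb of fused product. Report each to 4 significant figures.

Working values appear, rounded to 4 significant digits, as written; exact precision is kept in every operation — exactly one rounding is applied to every reported value — the derived quantities are rebuilt in full precision (LOI, the yield, net glass mass, six oxide percentages, the totals) starting from the weights on 100.0 lb of glass exactly as printed in either problem or answer.
Oxide-by-oxide targets in 100.0 lb fused product:
  CaO: 28.05% × 100.0 = 28.05 lb
  MgO: 12.44% × 100.0 = 12.44 lb
  SiO2: 30.68% × 100.0 = 30.68 lb
  TiO2: 2.199% × 100.0 = 2.199 lb
  ZrO2: 15.31% × 100.0 = 15.31 lb
  K2O: 11.33% × 100.0 = 11.33 lb
Oxide-by-oxide audit with the batch weights as given, against the basis in use (target by target, the sums agree up to rounding of the answer):
  CaO: 21.32·0.3017 + 45.04·0.4800 = 28.05 lb (target 28.05 lb)
  MgO: 7.898·0.9847 + 21.32·0.2187 = 12.44 lb (target 12.44 lb)
  SiO2: 45.04·0.5170 + 22.73·0.3254 = 30.68 lb (target 30.68 lb)
  TiO2: 2.221·0.9899 = 2.199 lb (target 2.199 lb)
  ZrO2: 22.73·0.6736 = 15.31 lb (target 15.31 lb)
  K2O: 16.68·0.6791 = 11.33 lb (target 11.33 lb)
Auditing the glass mass value: whole batch net of LOI = 100.0 lb (summing oxide targets gives 100.0 lb; against the stated basis, 100.0 lb — gaps are rounding artifacts).
Batch grand total — Σ batch = 115.9 lb; LOI removed, Σ of batch·LOI: 15.88 lb; glass ÷ batch gives a yield of 86.30%.

Revised batch per 100.0 lb fused product:
  MgO: 7.898 lb
  dolomite: 21.32 lb
  potassium carbonate: 16.68 lb
  CaSiO3: 45.04 lb
  rutile: 2.221 lb
  ZrSiO4: 22.73 lb
Total batch = 115.9 lb; LOI loss = 15.88 lb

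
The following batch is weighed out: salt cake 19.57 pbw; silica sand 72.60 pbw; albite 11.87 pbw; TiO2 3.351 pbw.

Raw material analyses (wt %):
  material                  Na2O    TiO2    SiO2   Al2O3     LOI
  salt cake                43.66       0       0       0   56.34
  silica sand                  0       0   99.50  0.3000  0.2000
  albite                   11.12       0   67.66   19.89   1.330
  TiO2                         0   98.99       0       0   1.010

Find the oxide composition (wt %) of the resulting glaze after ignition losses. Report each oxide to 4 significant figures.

Glass mass = 96.03 pbw (batch 107.4 − LOI 11.36).
Composition: Na2O 10.27%, TiO2 3.454%, SiO2 83.59%, Al2O3 2.685%

Mid-chain values appear (rounded to 4 significant digits) at each printed step. The working math carries exact precision at each step. A single rounding produces each reported result — derived quantities, including the four compositions, ignition loss, the yield, glass mass, totals, are rebuilt starting from the weights on 96.03 pbw of glass in full precision precisely as stated by problem or answer.
Oxide-by-oxide delivered mass:
  Na2O: 19.57·0.4366 + 11.87·0.1112 = 9.864 pbw
  TiO2: 3.351·0.9899 = 3.317 pbw
  SiO2: 72.60·0.9950 + 11.87·0.6766 = 80.27 pbw
  Al2O3: 72.60·0.003000 + 11.87·0.1989 = 2.579 pbw
LOI: 19.57·0.5634 + 72.60·0.002000 + 11.87·0.01330 + 3.351·0.01010 = 11.36 pbw
The glass mass, total less LOI, = 107.4 − 11.36 = 96.03 pbw (consistent with Σ oxide mass)
each oxide over glass, ×100, is wt %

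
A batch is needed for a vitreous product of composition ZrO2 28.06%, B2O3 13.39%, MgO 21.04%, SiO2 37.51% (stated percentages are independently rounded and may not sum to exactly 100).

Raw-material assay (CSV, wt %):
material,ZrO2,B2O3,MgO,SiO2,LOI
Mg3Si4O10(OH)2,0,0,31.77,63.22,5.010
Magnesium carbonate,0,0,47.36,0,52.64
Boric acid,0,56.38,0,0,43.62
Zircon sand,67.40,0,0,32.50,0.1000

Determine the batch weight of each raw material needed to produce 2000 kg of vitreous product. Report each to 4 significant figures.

Batch per 2000 kg vitreous product:
  Mg3Si4O10(OH)2: 758.6 kg
  Magnesium carbonate: 379.6 kg
  Boric acid: 475.0 kg
  Zircon sand: 832.6 kg
Total batch = 2446 kg; LOI loss = 445.9 kg; yield = 81.77%

Working values are displayed with 4-significant-digit rounding across the worked steps; the whole derivation keeps full float precision from first step to last — each reported figure is rounded just once; derived quantities (the totals, ignition loss, four oxide percentages, net glass mass, yield) are rebuilt at exact precision starting from the weights for 2000 kg of glass as given in the problem or answer text.
Target masses of each oxide per 2000 kg vitreous product:
  ZrO2: 28.06% × 2000 = 561.2 kg
  B2O3: 13.39% × 2000 = 267.8 kg
  MgO: 21.04% × 2000 = 420.8 kg
  SiO2: 37.51% × 2000 = 750.2 kg
Sums-versus-targets review applying the batch weights above, relative to the basis at hand (delivered sums recover each target within answer rounding):
  ZrO2: 832.6·0.6740 = 561.2 kg (target 561.2 kg)
  B2O3: 475.0·0.5638 = 267.8 kg (target 267.8 kg)
  MgO: 758.6·0.3177 + 379.6·0.4736 = 420.8 kg (target 420.8 kg)
  SiO2: 758.6·0.6322 + 832.6·0.3250 = 750.2 kg (target 750.2 kg)
Consistency of the glass mass: batch Σ − ignition loss = 2000 kg (targets for the oxides total 2000 kg; with the basis standing at 2000 kg — deltas are rounding alone).
Summing the batch: Σ batch = 2446 kg; the LOI term Σ batch·LOI equals 445.9 kg; yield: glass divided by total = 81.77%.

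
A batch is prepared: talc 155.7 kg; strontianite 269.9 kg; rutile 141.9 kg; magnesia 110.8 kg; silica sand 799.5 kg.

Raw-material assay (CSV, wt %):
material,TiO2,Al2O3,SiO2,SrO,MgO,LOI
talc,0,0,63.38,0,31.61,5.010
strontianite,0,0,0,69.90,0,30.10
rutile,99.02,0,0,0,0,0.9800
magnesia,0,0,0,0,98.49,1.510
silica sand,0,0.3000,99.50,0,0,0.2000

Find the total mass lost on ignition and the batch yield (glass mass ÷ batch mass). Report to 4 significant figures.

LOI loss = 93.70 kg; glass = 1384 kg; yield = 93.66%

Exact precision is carried throughout — mid-chain values are printed (rounded to four significant digits) in the printout. Exactly one rounding lands on every reported number — the derived quantities, which include LOI, totals, net glass mass, five oxide percentages, yield, are recomputed at exact precision, as set out in the question or the answer, from the weighed amounts per 1384 kg of glass.
Material-by-material LOI:
  talc: 155.7 × 0.05010 = 7.801 kg
  strontianite: 269.9 × 0.3010 = 81.24 kg
  rutile: 141.9 × 0.009800 = 1.391 kg
  magnesia: 110.8 × 0.01510 = 1.673 kg
  silica sand: 799.5 × 0.002000 = 1.599 kg
Total LOI = 93.70 kg
Glass = batch − LOI = 1478 − 93.70 = 1384 kg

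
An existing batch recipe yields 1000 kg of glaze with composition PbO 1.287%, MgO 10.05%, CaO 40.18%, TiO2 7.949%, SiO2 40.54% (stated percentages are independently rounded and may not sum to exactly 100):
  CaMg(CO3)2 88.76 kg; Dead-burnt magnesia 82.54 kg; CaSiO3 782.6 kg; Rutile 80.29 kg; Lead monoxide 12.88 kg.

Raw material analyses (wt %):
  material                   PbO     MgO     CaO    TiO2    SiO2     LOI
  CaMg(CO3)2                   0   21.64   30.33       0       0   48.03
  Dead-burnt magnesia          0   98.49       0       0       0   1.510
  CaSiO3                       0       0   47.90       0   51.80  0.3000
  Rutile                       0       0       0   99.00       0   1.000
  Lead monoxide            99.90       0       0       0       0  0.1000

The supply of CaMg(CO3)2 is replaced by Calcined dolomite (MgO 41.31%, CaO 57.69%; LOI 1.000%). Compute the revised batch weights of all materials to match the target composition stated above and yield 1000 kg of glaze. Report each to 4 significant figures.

Revised batch per 1000 kg glaze:
  Calcined dolomite: 46.67 kg
  Dead-burnt magnesia: 82.47 kg
  CaSiO3: 782.6 kg
  Rutile: 80.29 kg
  Lead monoxide: 12.88 kg
Total batch = 1005 kg; LOI loss = 4.876 kg

Working values are displayed, rounded to 4 significant digits, in the working. The whole derivation keeps full precision end to end; every reported number is rounded a single time — derived quantities are rebuilt in exact precision (five oxide percentages, ignition loss, net glass mass, yield, the totals) from the batch weights for 1000 kg of glass, as quoted within question or answer.
Oxide mass targets, per 1000 kg glaze:
  PbO: 1.287% × 1000 = 12.87 kg
  MgO: 10.05% × 1000 = 100.5 kg
  CaO: 40.18% × 1000 = 401.8 kg
  TiO2: 7.949% × 1000 = 79.49 kg
  SiO2: 40.54% × 1000 = 405.4 kg
A balance pass over the oxides, using the reported weights, for the quoted basis mass (oxide sums agree with the targets given rounding of the digits):
  PbO: 12.88·0.9990 = 12.87 kg (target 12.87 kg)
  MgO: 46.67·0.4131 + 82.47·0.9849 = 100.5 kg (target 100.5 kg)
  CaO: 46.67·0.5769 + 782.6·0.4790 = 401.8 kg (target 401.8 kg)
  TiO2: 80.29·0.9900 = 79.49 kg (target 79.49 kg)
  SiO2: 782.6·0.5180 = 405.4 kg (target 405.4 kg)
Mass balance on the glass: Σ batch − LOI loss = 1000 kg (the Σ of target masses is 1000 kg; with the basis standing at 1000 kg — deltas are rounding alone).
Adding the batch up: Σ batch = 1005 kg; LOI removed, Σ of batch·LOI: 4.876 kg; glass ÷ batch gives a yield of 99.51%.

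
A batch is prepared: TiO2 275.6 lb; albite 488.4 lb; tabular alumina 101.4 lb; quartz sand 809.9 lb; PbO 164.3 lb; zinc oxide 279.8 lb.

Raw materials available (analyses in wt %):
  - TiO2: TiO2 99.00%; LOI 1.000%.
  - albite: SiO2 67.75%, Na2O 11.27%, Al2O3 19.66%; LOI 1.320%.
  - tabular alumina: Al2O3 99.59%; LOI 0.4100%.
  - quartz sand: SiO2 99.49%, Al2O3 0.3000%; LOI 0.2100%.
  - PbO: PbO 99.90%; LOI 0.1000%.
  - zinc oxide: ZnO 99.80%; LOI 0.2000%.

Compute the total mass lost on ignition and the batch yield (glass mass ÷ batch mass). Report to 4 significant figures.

The working math keeps full float precision through every step — rounding to 4 significant figures governs every in-between result as printed. Exactly one rounding is applied to every reported figure. Derived quantities are re-derived in full float precision (the totals, six oxide percentages, LOI, the yield, net glass mass) from the weighed amounts for 2107 lb of glass, exactly as shown in question or answer.
LOI of each material in turn:
  TiO2: 275.6 × 0.01000 = 2.756 lb
  albite: 488.4 × 0.01320 = 6.447 lb
  tabular alumina: 101.4 × 0.004100 = 0.4157 lb
  quartz sand: 809.9 × 0.002100 = 1.701 lb
  PbO: 164.3 × 0.001000 = 0.1643 lb
  zinc oxide: 279.8 × 0.002000 = 0.5596 lb
Total LOI = 12.04 lb
Glass = batch − LOI = 2119 − 12.04 = 2107 lb

LOI loss = 12.04 lb; glass = 2107 lb; yield = 99.43%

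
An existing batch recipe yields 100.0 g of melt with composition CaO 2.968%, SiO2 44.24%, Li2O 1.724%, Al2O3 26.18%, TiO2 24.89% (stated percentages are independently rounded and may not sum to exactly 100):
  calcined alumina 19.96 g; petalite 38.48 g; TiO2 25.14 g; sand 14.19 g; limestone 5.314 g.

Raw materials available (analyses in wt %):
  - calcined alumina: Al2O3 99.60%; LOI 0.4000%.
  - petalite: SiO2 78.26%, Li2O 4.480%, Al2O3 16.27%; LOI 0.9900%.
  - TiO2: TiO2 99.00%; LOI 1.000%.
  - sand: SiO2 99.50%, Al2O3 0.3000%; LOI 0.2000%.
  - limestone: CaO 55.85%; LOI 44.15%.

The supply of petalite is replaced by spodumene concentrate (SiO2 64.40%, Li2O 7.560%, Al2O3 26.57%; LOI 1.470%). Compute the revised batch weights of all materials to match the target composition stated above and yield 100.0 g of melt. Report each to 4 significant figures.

In-progress results are displayed rounded to 4 significant digits on the page. All internal work maintains exact precision in every operation. Each reported value receives exactly one rounding — all derived quantities are re-derived from the weighed amounts for 100.0 g of glass in full float precision (ignition loss, the totals, glass mass, five oxide percentages, the yield) as set out in problem or answer.
The oxide mass targets at 100.0 g melt:
  CaO: 2.968% × 100.0 = 2.968 g
  SiO2: 44.24% × 100.0 = 44.24 g
  Li2O: 1.724% × 100.0 = 1.724 g
  Al2O3: 26.18% × 100.0 = 26.18 g
  TiO2: 24.89% × 100.0 = 24.89 g
Verifying the oxide balance using the reported weights, per the basis as stated (each sum matches its target mass inside rounding margins):
  CaO: 5.314·0.5585 = 2.968 g (target 2.968 g)
  SiO2: 22.80·0.6440 + 29.70·0.9950 = 44.23 g (target 44.24 g)
  Li2O: 22.80·0.07560 = 1.724 g (target 1.724 g)
  Al2O3: 20.11·0.9960 + 22.80·0.2657 + 29.70·0.003000 = 26.18 g (target 26.18 g)
  TiO2: 25.14·0.9900 = 24.89 g (target 24.89 g)
Auditing the glass mass value: net batch after ignition = 99.99 g (summing oxide targets gives 100.0 g; the stated basis being 100.0 g — differing by rounding only).
Total batch = Σ batch = 103.1 g; the LOI term Σ batch·LOI equals 3.073 g; the yield ratio, glass ÷ batch: 97.02%.

Revised batch per 100.0 g melt:
  calcined alumina: 20.11 g
  spodumene concentrate: 22.80 g
  TiO2: 25.14 g
  sand: 29.70 g
  limestone: 5.314 g
Total batch = 103.1 g; LOI loss = 3.073 g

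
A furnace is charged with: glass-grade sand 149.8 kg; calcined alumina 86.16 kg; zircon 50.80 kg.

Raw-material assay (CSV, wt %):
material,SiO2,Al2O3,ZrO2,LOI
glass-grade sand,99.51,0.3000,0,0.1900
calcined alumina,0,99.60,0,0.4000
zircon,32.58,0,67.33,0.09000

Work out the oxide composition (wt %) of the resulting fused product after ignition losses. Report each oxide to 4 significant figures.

Glass mass = 286.1 kg (batch 286.8 − LOI 0.6750).
Composition: SiO2 57.89%, Al2O3 30.15%, ZrO2 11.96%

All internal work runs at full precision through the solve. Intermediates are displayed rounded off to 4 significant figures across the worked steps; every reported figure undergoes a single rounding; the derived quantities (LOI, glass mass, yield, the totals, the three compositions) are re-derived starting from the weights on 286.1 kg of glass in full precision, exactly as shown in the question or the answer.
Oxide-by-oxide delivered mass:
  SiO2: 149.8·0.9951 + 50.80·0.3258 = 165.6 kg
  Al2O3: 149.8·0.003000 + 86.16·0.9960 = 86.26 kg
  ZrO2: 50.80·0.6733 = 34.20 kg
LOI: 149.8·0.001900 + 86.16·0.004000 + 50.80·9.000e-04 = 0.6750 kg
The glass mass, total less LOI, = 286.8 − 0.6750 = 286.1 kg (= Σ oxide masses)
wt % = 100 × oxide mass / glass mass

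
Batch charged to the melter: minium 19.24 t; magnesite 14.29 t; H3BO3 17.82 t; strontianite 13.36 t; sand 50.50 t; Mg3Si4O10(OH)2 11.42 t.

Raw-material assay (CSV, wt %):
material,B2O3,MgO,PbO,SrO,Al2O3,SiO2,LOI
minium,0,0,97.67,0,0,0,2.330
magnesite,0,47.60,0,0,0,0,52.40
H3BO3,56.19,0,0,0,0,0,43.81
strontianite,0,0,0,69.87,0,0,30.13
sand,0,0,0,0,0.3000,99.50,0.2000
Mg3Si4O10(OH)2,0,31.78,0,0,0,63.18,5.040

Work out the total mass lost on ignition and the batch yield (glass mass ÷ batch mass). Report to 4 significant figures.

Values along the way are printed, with 4-significant-figure rounding, alongside each step — all arithmetic carries full float precision all the way through — each reported number undergoes a single rounding. All derived quantities, which include glass mass, LOI, six oxide percentages, totals, the yield, are recomputed at full precision, precisely as stated by the problem or the answer, using the weight values at 106.2 t of glass.
Material-by-material LOI:
  minium: 19.24 × 0.02330 = 0.4483 t
  magnesite: 14.29 × 0.5240 = 7.488 t
  H3BO3: 17.82 × 0.4381 = 7.807 t
  strontianite: 13.36 × 0.3013 = 4.025 t
  sand: 50.50 × 0.002000 = 0.1010 t
  Mg3Si4O10(OH)2: 11.42 × 0.05040 = 0.5756 t
Total LOI = 20.45 t
Glass = batch − LOI = 126.6 − 20.45 = 106.2 t

LOI loss = 20.45 t; glass = 106.2 t; yield = 83.85%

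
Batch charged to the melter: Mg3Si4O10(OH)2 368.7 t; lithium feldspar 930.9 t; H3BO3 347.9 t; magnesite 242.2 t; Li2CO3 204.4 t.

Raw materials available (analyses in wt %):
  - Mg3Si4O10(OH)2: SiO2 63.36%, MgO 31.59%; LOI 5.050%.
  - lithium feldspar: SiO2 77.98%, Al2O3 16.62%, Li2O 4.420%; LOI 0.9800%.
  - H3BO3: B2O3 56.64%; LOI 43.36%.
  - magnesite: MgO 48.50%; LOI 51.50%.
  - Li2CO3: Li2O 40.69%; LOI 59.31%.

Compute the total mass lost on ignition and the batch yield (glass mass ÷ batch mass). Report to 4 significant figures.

LOI loss = 424.6 t; glass = 1670 t; yield = 79.73%

Working values are shown, with 4-significant-digit rounding, at each printed step — all arithmetic holds full precision at each step; each reported value undergoes a single rounding — the derived quantities are recomputed starting from the weights per 1670 t of glass in full float precision (glass mass, ignition loss, the totals, the five compositions, yield), as they appear in the question or the answer.
Loss on ignition, line by line:
  Mg3Si4O10(OH)2: 368.7 × 0.05050 = 18.62 t
  lithium feldspar: 930.9 × 0.009800 = 9.123 t
  H3BO3: 347.9 × 0.4336 = 150.8 t
  magnesite: 242.2 × 0.5150 = 124.7 t
  Li2CO3: 204.4 × 0.5931 = 121.2 t
Total LOI = 424.6 t
Glass = batch − LOI = 2094 − 424.6 = 1670 t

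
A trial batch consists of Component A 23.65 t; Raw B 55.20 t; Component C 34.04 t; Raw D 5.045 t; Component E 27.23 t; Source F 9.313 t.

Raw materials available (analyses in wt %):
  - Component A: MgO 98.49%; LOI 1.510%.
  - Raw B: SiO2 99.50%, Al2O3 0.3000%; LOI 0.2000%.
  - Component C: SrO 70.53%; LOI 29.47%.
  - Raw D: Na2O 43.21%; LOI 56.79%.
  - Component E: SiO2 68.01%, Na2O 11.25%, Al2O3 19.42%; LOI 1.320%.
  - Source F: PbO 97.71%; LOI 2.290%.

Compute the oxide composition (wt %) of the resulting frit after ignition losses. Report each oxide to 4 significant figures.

Glass mass = 140.5 t (batch 154.5 − LOI 13.94).
Composition: SiO2 52.26%, Na2O 3.731%, SrO 17.08%, Al2O3 3.880%, MgO 16.57%, PbO 6.475%

Values along the way are printed (rounded to 4 significant digits) on the page. All arithmetic maintains full float precision throughout. Every reported figure includes exactly one rounding; the derived quantities (glass mass, LOI, the six compositions, yield, totals) are carried using the weight values per 140.5 t of glass in full precision, as quoted within either problem or answer.
Delivered oxide masses:
  SiO2: 55.20·0.9950 + 27.23·0.6801 = 73.44 t
  Na2O: 5.045·0.4321 + 27.23·0.1125 = 5.243 t
  SrO: 34.04·0.7053 = 24.01 t
  Al2O3: 55.20·0.003000 + 27.23·0.1942 = 5.454 t
  MgO: 23.65·0.9849 = 23.29 t
  PbO: 9.313·0.9771 = 9.100 t
LOI: 23.65·0.01510 + 55.20·0.002000 + 34.04·0.2947 + 5.045·0.5679 + 27.23·0.01320 + 9.313·0.02290 = 13.94 t
Glass mass = batch − LOI = 154.5 − 13.94 = 140.5 t (consistent with Σ oxide mass)
each wt % is 100 × oxide ÷ glass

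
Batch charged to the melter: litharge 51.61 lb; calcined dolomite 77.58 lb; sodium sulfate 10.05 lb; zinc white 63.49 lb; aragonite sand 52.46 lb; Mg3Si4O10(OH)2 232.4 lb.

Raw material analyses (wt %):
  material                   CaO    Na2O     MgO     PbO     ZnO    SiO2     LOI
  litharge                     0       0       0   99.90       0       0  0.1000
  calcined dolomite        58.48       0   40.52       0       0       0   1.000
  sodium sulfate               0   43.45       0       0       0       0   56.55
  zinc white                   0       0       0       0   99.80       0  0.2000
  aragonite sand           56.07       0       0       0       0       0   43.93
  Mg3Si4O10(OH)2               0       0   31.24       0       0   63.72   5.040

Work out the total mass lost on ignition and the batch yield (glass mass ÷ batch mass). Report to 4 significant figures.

LOI loss = 41.40 lb; glass = 446.2 lb; yield = 91.51%

In-progress results are printed with 4-significant-digit rounding in the printout — each numeric step runs at full float precision at all times — every reported result is rounded only once. All derived quantities (net glass mass, the yield, the totals, six oxide percentages, LOI) are rebuilt from the weighed amounts for 446.2 lb of glass at full float precision, exactly as printed in the problem or the answer.
Per-material ignition loss:
  litharge: 51.61 × 0.001000 = 0.05161 lb
  calcined dolomite: 77.58 × 0.01000 = 0.7758 lb
  sodium sulfate: 10.05 × 0.5655 = 5.683 lb
  zinc white: 63.49 × 0.002000 = 0.1270 lb
  aragonite sand: 52.46 × 0.4393 = 23.05 lb
  Mg3Si4O10(OH)2: 232.4 × 0.05040 = 11.71 lb
Total LOI = 41.40 lb
Glass = batch − LOI = 487.6 − 41.40 = 446.2 lb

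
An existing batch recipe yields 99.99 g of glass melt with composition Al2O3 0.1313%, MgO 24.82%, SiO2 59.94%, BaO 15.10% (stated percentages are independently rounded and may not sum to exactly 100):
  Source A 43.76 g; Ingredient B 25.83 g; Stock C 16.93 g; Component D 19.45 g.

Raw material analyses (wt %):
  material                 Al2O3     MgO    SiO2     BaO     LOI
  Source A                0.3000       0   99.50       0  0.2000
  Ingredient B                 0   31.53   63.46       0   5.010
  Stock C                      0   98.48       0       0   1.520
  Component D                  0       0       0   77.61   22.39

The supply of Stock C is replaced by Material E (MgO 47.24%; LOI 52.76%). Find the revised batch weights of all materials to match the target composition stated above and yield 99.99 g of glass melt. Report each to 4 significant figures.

Every computation runs at full precision throughout; in-progress results are shown, rounded to four significant digits, within the worked lines — every reported number is rounded once only; the derived quantities, which include net glass mass, the totals, the yield, ignition loss, the four compositions, are recomputed at full float precision, precisely as stated by question or answer, using the weight values per 99.99 g of glass.
The oxide mass targets at 99.99 g glass melt:
  Al2O3: 0.1313% × 99.99 = 0.1313 g
  MgO: 24.82% × 99.99 = 24.82 g
  SiO2: 59.94% × 99.99 = 59.93 g
  BaO: 15.10% × 99.99 = 15.10 g
A balance pass over the oxides, given the weights on record, for the quoted basis mass (delivered sums recover each target up to rounding of the answer):
  Al2O3: 43.76·0.003000 = 0.1313 g (target 0.1313 g)
  MgO: 25.83·0.3153 + 35.30·0.4724 = 24.82 g (target 24.82 g)
  SiO2: 43.76·0.9950 + 25.83·0.6346 = 59.93 g (target 59.93 g)
  BaO: 19.45·0.7761 = 15.10 g (target 15.10 g)
Glass-mass bookkeeping: Σ batch − LOI loss = 99.98 g (targets for the oxides total 99.98 g; with the basis standing at 99.99 g — rounding explains the deltas).
Whole-batch sum: Σ batch = 124.3 g; loss to ignition Σ batch·LOI = 24.36 g; yield = glass ÷ total batch = 80.41%.

Revised batch per 99.99 g glass melt:
  Source A: 43.76 g
  Ingredient B: 25.83 g
  Material E: 35.30 g
  Component D: 19.45 g
Total batch = 124.3 g; LOI loss = 24.36 g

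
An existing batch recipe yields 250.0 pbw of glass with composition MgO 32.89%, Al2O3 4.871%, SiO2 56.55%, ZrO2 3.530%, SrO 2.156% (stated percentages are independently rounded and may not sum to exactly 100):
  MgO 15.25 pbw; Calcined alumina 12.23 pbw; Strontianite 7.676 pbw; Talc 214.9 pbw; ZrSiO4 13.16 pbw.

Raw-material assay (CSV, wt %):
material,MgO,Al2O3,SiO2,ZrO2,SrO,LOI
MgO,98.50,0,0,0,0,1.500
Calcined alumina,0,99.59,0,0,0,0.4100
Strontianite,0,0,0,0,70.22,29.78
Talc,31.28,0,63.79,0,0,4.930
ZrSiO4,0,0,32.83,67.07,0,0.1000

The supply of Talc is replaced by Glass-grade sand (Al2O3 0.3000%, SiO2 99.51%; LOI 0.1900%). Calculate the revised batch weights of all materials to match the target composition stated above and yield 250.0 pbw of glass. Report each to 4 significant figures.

Revised batch per 250.0 pbw glass:
  MgO: 83.48 pbw
  Calcined alumina: 11.81 pbw
  Strontianite: 7.676 pbw
  Glass-grade sand: 137.7 pbw
  ZrSiO4: 13.16 pbw
Total batch = 253.8 pbw; LOI loss = 3.861 pbw

Each numeric step carries full precision at each step — values along the way are printed rounded to 4 significant figures between the steps — exactly one rounding goes into every reported result; all derived quantities (the five compositions, the totals, net glass mass, ignition loss, yield) are re-derived starting from the weights for 250.0 pbw of glass at exact precision as quoted within the problem or answer text.
Per-oxide target masses for 250.0 pbw glass:
  MgO: 32.89% × 250.0 = 82.22 pbw
  Al2O3: 4.871% × 250.0 = 12.18 pbw
  SiO2: 56.55% × 250.0 = 141.4 pbw
  ZrO2: 3.530% × 250.0 = 8.825 pbw
  SrO: 2.156% × 250.0 = 5.390 pbw
Mass-balance tally per oxide per the reported batch figures, per the basis as stated (sums match the target masses modulo rounding of the values):
  MgO: 83.48·0.9850 = 82.23 pbw (target 82.22 pbw)
  Al2O3: 11.81·0.9959 + 137.7·0.003000 = 12.17 pbw (target 12.18 pbw)
  SiO2: 137.7·0.9951 + 13.16·0.3283 = 141.3 pbw (target 141.4 pbw)
  ZrO2: 13.16·0.6707 = 8.826 pbw (target 8.825 pbw)
  SrO: 7.676·0.7022 = 5.390 pbw (target 5.390 pbw)
The glass-mass cross-check: Σ batch − LOI loss = 250.0 pbw (oxide target masses add up to 250.0 pbw; stated basis 250.0 pbw — gaps are rounding artifacts).
Summing the batch: Σ batch = 253.8 pbw; LOI loss = Σ batch·LOI = 3.861 pbw; yield: glass divided by total = 98.48%.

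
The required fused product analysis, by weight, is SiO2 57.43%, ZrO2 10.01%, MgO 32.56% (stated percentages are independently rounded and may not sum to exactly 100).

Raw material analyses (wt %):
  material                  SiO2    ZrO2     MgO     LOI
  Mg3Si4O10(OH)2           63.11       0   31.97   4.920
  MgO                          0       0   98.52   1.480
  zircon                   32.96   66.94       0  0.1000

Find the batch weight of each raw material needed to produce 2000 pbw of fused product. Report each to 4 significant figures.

Batch per 2000 pbw fused product:
  Mg3Si4O10(OH)2: 1664 pbw
  MgO: 121.1 pbw
  zircon: 299.1 pbw
Total batch = 2084 pbw; LOI loss = 83.96 pbw; yield = 95.97%

All arithmetic carries full float precision at all times. The intermediate values appear with 4-significant-digit rounding within the worked lines — each reported value carries a single rounding. Derived quantities, including totals, net glass mass, yield, the three compositions, LOI, are computed starting from the weights on 2000 pbw of glass in full float precision, as quoted within the problem or answer text.
Oxide mass targets, per 2000 pbw fused product:
  SiO2: 57.43% × 2000 = 1149 pbw
  ZrO2: 10.01% × 2000 = 200.2 pbw
  MgO: 32.56% × 2000 = 651.2 pbw
Mass-balance tally per oxide given the weights on record, per the basis as stated (sums match the target masses inside rounding margins):
  SiO2: 1664·0.6311 + 299.1·0.3296 = 1149 pbw (target 1149 pbw)
  ZrO2: 299.1·0.6694 = 200.2 pbw (target 200.2 pbw)
  MgO: 1664·0.3197 + 121.1·0.9852 = 651.3 pbw (target 651.2 pbw)
Glass-mass sanity pass: whole batch net of LOI = 2000 pbw (per-oxide target masses sum to 2000 pbw; stated basis 2000 pbw — gaps are rounding artifacts).
Batch total: Σ batch = 2084 pbw; Σ batch·LOI gives LOI loss = 83.96 pbw; yield, glass over the total, = 95.97%.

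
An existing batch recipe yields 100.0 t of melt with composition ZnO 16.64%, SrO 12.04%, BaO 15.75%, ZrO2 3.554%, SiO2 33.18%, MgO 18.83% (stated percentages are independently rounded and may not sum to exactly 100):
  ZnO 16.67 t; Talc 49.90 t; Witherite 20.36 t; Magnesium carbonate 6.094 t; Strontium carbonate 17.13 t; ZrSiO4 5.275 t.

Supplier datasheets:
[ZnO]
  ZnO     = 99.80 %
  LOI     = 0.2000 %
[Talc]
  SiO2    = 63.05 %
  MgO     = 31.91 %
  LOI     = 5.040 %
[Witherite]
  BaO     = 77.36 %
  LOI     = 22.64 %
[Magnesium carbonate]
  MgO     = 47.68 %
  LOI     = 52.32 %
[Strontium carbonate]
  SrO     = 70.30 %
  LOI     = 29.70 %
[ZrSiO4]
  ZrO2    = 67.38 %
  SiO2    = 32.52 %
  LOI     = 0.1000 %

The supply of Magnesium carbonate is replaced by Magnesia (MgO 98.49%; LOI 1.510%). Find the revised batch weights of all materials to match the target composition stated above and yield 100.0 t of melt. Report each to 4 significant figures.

Revised batch per 100.0 t melt:
  ZnO: 16.67 t
  Talc: 49.90 t
  Witherite: 20.36 t
  Magnesia: 2.950 t
  Strontium carbonate: 17.13 t
  ZrSiO4: 5.275 t
Total batch = 112.3 t; LOI loss = 12.30 t

Every computation holds full float precision from start to finish. Values along the way appear rounded to four significant digits within the worked lines. Each reported value receives exactly one rounding. All derived quantities are re-derived using the weight values for 100.0 t of glass in full float precision (yield, glass mass, the six compositions, the totals, LOI) as quoted within the problem or answer text.
Oxide mass targets, per 100.0 t melt:
  ZnO: 16.64% × 100.0 = 16.64 t
  SrO: 12.04% × 100.0 = 12.04 t
  BaO: 15.75% × 100.0 = 15.75 t
  ZrO2: 3.554% × 100.0 = 3.554 t
  SiO2: 33.18% × 100.0 = 33.18 t
  MgO: 18.83% × 100.0 = 18.83 t
A balance pass over the oxides, applying the batch weights above, per the basis as stated (summed amounts equal target values modulo rounding of the values):
  ZnO: 16.67·0.9980 = 16.64 t (target 16.64 t)
  SrO: 17.13·0.7030 = 12.04 t (target 12.04 t)
  BaO: 20.36·0.7736 = 15.75 t (target 15.75 t)
  ZrO2: 5.275·0.6738 = 3.554 t (target 3.554 t)
  SiO2: 49.90·0.6305 + 5.275·0.3252 = 33.18 t (target 33.18 t)
  MgO: 49.90·0.3191 + 2.950·0.9849 = 18.83 t (target 18.83 t)
Consistency of the glass mass: the batch minus its LOI: 99.99 t (the Σ of target masses is 99.99 t; against the stated basis, 100.0 t — rounding explains the deltas).
Whole-batch sum: Σ batch = 112.3 t; LOI removed, Σ of batch·LOI: 12.30 t; the yield ratio, glass ÷ batch: 89.05%.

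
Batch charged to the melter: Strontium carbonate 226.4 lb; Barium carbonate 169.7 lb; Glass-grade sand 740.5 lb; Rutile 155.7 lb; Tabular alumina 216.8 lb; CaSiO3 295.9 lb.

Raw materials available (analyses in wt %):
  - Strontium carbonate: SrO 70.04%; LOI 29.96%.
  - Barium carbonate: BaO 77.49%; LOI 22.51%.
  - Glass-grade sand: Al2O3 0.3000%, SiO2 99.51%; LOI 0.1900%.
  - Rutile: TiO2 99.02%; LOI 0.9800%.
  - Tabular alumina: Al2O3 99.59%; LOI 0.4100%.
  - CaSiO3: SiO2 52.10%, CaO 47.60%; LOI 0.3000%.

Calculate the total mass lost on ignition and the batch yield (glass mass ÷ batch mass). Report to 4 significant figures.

Each numeric step maintains exact precision at every stage — mid-chain values are shown rounded to four significant digits between the steps; exactly one rounding is applied to every reported result; the derived quantities (the six compositions, the yield, LOI, totals, net glass mass) are rebuilt using the weight values per 1694 lb of glass in full precision as given in question or answer.
Each material's LOI contribution:
  Strontium carbonate: 226.4 × 0.2996 = 67.83 lb
  Barium carbonate: 169.7 × 0.2251 = 38.20 lb
  Glass-grade sand: 740.5 × 0.001900 = 1.407 lb
  Rutile: 155.7 × 0.009800 = 1.526 lb
  Tabular alumina: 216.8 × 0.004100 = 0.8889 lb
  CaSiO3: 295.9 × 0.003000 = 0.8877 lb
Total LOI = 110.7 lb
Glass = batch − LOI = 1805 − 110.7 = 1694 lb

LOI loss = 110.7 lb; glass = 1694 lb; yield = 93.86%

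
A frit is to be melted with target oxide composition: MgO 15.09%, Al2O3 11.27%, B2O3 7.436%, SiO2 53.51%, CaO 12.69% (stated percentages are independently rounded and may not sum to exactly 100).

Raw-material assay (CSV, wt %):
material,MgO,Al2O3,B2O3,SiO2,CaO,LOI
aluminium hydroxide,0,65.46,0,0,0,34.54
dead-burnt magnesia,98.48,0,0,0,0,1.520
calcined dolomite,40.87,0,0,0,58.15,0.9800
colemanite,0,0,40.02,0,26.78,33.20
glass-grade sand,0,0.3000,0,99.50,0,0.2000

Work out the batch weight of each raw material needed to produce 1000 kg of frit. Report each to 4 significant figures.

Batch per 1000 kg frit:
  aluminium hydroxide: 169.7 kg
  dead-burnt magnesia: 98.17 kg
  calcined dolomite: 132.7 kg
  colemanite: 185.8 kg
  glass-grade sand: 537.8 kg
Total batch = 1124 kg; LOI loss = 124.2 kg; yield = 88.95%

The whole derivation maintains full precision all the way through; working values appear rounded to four significant digits within the worked lines. Every reported value carries a single rounding; derived quantities, including glass mass, yield, totals, the five compositions, ignition loss, are carried from the weighed amounts on 1000 kg of glass in full float precision, exactly as shown in the problem or answer text.
Oxide mass targets, per 1000 kg frit:
  MgO: 15.09% × 1000 = 150.9 kg
  Al2O3: 11.27% × 1000 = 112.7 kg
  B2O3: 7.436% × 1000 = 74.36 kg
  SiO2: 53.51% × 1000 = 535.1 kg
  CaO: 12.69% × 1000 = 126.9 kg
Oxide-by-oxide audit applying the batch weights above, relative to the basis at hand (sum by sum, the targets are met net of answer rounding effects):
  MgO: 98.17·0.9848 + 132.7·0.4087 = 150.9 kg (target 150.9 kg)
  Al2O3: 169.7·0.6546 + 537.8·0.003000 = 112.7 kg (target 112.7 kg)
  B2O3: 185.8·0.4002 = 74.36 kg (target 74.36 kg)
  SiO2: 537.8·0.9950 = 535.1 kg (target 535.1 kg)
  CaO: 132.7·0.5815 + 185.8·0.2678 = 126.9 kg (target 126.9 kg)
The glass-mass cross-check: total charge less LOI = 1000 kg (oxide target masses add up to 1000 kg; against the stated basis, 1000 kg — rounding explains the deltas).
Batch grand total — Σ batch = 1124 kg; LOI loss = Σ batch·LOI = 124.2 kg; yield = glass ÷ total batch = 88.95%.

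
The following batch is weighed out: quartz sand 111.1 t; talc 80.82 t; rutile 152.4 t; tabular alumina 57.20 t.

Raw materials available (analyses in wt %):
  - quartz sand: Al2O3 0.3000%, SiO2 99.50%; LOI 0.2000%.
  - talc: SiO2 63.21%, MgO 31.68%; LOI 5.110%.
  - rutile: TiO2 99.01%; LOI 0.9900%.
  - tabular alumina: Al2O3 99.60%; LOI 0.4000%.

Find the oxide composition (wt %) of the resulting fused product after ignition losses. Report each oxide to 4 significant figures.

Glass mass = 395.4 t (batch 401.5 − LOI 6.090).
Composition: TiO2 38.16%, Al2O3 14.49%, SiO2 40.87%, MgO 6.475%

Values along the way are displayed rounded to four significant figures. The whole derivation holds full float precision throughout — every reported result is rounded once only — derived quantities, which include ignition loss, totals, glass mass, the four compositions, yield, are recomputed in full precision, as they appear in either problem or answer, from the batch weights at 395.4 t of glass.
Delivered oxide masses:
  TiO2: 152.4·0.9901 = 150.9 t
  Al2O3: 111.1·0.003000 + 57.20·0.9960 = 57.30 t
  SiO2: 111.1·0.9950 + 80.82·0.6321 = 161.6 t
  MgO: 80.82·0.3168 = 25.60 t
LOI: 111.1·0.002000 + 80.82·0.05110 + 152.4·0.009900 + 57.20·0.004000 = 6.090 t
Resulting glass, batch − LOI: 401.5 − 6.090 = 395.4 t (equal to the oxide-mass sum)
wt % = oxide mass / glass mass × 100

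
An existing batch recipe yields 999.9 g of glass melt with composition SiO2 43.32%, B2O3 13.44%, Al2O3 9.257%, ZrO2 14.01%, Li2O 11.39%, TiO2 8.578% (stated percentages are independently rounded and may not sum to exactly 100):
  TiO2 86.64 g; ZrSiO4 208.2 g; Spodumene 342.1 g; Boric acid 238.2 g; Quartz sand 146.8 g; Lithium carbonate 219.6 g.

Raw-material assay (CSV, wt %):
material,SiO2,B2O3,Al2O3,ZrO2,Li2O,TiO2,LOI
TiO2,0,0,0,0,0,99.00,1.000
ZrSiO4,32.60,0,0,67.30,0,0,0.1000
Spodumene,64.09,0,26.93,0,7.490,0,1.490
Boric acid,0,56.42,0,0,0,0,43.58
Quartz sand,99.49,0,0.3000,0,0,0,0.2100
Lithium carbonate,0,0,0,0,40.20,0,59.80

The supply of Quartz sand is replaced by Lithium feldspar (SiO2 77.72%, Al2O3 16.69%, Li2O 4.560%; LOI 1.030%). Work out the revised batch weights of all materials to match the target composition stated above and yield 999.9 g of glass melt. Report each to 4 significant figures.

In-progress results are shown (rounded to 4 significant digits) in the printout — all arithmetic maintains exact precision throughout — exactly one rounding goes into every reported number. All derived quantities are rebuilt from the batch weights on 999.9 g of glass in exact precision (glass mass, the six compositions, ignition loss, yield, the totals), as they appear in question or answer.
Oxide-by-oxide targets in 999.9 g glass melt:
  SiO2: 43.32% × 999.9 = 433.2 g
  B2O3: 13.44% × 999.9 = 134.4 g
  Al2O3: 9.257% × 999.9 = 92.56 g
  ZrO2: 14.01% × 999.9 = 140.1 g
  Li2O: 11.39% × 999.9 = 113.9 g
  TiO2: 8.578% × 999.9 = 85.77 g
Oxide-by-oxide audit using the reported weights, per the basis as stated (sums match the target masses net of answer rounding effects):
  SiO2: 208.2·0.3260 + 107.2·0.6409 + 381.6·0.7772 = 433.2 g (target 433.2 g)
  B2O3: 238.2·0.5642 = 134.4 g (target 134.4 g)
  Al2O3: 107.2·0.2693 + 381.6·0.1669 = 92.56 g (target 92.56 g)
  ZrO2: 208.2·0.6730 = 140.1 g (target 140.1 g)
  Li2O: 107.2·0.07490 + 381.6·0.04560 + 220.0·0.4020 = 113.9 g (target 113.9 g)
  TiO2: 86.64·0.9900 = 85.77 g (target 85.77 g)
Mass balance on the glass: total charge less LOI = 999.9 g (the targets, summed, come to 999.9 g; with the basis standing at 999.9 g — deltas are rounding alone).
Summing the batch: Σ batch = 1242 g; Σ batch·LOI gives LOI loss = 242.0 g; glass ÷ batch gives a yield of 80.52%.

Revised batch per 999.9 g glass melt:
  TiO2: 86.64 g
  ZrSiO4: 208.2 g
  Spodumene: 107.2 g
  Boric acid: 238.2 g
  Lithium feldspar: 381.6 g
  Lithium carbonate: 220.0 g
Total batch = 1242 g; LOI loss = 242.0 g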